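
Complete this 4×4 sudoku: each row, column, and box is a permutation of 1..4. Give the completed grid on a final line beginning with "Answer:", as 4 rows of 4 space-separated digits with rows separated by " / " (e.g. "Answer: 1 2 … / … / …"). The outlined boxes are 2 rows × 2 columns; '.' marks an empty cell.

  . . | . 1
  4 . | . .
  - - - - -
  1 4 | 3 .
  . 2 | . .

Step 1. [r2c3∈{2}] only 2 remains possible at r2c3, so r2c3=2.
Step 2. [r1c2∈{3}] only 3 remains possible at r1c2, so r1c2=3.
Step 3. [r4c3∈{1,4}] r4c3 is the only open cell in row 4 admitting 1 ⇒ r4c3=1.
Step 4. [r4c4∈{4}] only 4 remains possible at r4c4 ⇒ r4c4=4.
Step 5. [r1c1∈{2}] r1c1 has the single candidate 2, so r1c1=2.
Step 6. [r1c3∈{4}] r1c3 is down to just 4, so r1c3=4.
Step 7. [r2c2∈{1}] nothing but 1 survives at r2c2, so r2c2=1.
Step 8. [r3c4∈{2}] r3c4 has the single candidate 2, so r3c4=2.
Step 9. [r2c4∈{3}] nothing but 3 survives at r2c4 ⇒ r2c4=3.
Step 10. [r4c1∈{3}] r4c1's peers cover all but 3 ⇒ r4c1=3.

Answer: 2 3 4 1 / 4 1 2 3 / 1 4 3 2 / 3 2 1 4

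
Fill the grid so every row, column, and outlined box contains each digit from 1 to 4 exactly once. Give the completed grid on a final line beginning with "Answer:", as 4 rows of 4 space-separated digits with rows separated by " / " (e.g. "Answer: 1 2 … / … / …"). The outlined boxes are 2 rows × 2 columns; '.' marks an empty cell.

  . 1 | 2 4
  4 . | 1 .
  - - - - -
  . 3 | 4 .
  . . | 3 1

Step 1. [r4c1∈{2}] r4c1's peers cover all but 2, so r4c1=2.
Step 2. [r2c4∈{3}] r2c4's peers cover all but 3. So r2c4=3.
Step 3. [r1c1∈{3}] r1c1 has the single candidate 3 ⇒ r1c1=3.
Step 4. [r2c2∈{2}] r2c2's peers cover all but 2, so r2c2=2.
Step 5. [r4c2∈{4}] r4c2 has the single candidate 4 ⇒ r4c2=4.
Step 6. [r3c4∈{2}] r3c4's peers cover all but 2, so r3c4=2.
Step 7. [r3c1∈{1}] nothing but 1 survives at r3c1, so r3c1=1.

Answer: 3 1 2 4 / 4 2 1 3 / 1 3 4 2 / 2 4 3 1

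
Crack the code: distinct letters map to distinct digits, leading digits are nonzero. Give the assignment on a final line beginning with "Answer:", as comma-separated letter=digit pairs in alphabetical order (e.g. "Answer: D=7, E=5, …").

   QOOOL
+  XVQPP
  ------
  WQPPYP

Step 1. [col 1: L + P ≡ P (mod 10)] from column 1 (nothing yet, carry-in 0, all letters distinct, none taken yet): L must equal 0 ⇒ L=0.
Step 2. [W] adding two 5-digit numbers gives at most 5+1 digits, and here it does — W is that final carry and must be 1, so W=1.
Step 3. [col 1: L + P ≡ P (mod 10)] P=2 is one option consistent with column 1 (L + P ≡ P (mod 10), carry-in 0) — take it. So P=2.
Step 4. [col 2: O + P ≡ Y (mod 10)] Y=6 is one option consistent with column 2 (O + P ≡ Y (mod 10), carry-in 0) — take it. So Y=6.
Step 5. [col 2: O + P ≡ Y (mod 10)] in column 2 we have O+P≡Y with carry-in 0; given P=2, Y=6 and digits 0,1,2,6 already taken and all letters distinct, that pins O to 4. So O=4.
Step 6. [col 3: O + Q ≡ P (mod 10)] column 3 reads O+Q+carry(0)=P with O=4, P=2; with digits 0,1,2,4,6 already taken and all letters distinct, the only value for Q is 8 ⇒ Q=8.
Step 7. [col 4: O + V ≡ P (mod 10)] column 4: given O=4, P=2, carry-in 1, and digits 0,1,2,4,6,8 already taken and all letters distinct, O+V≡P (mod 10) forces V=7. So V=7.
Step 8. [col 5: Q + X ≡ Q (mod 10)] column 5: given Q=8, carry-in 1, and digits 0,1,2,4,6,7,8 already taken and all letters distinct, Q+X≡Q (mod 10) forces X=9. So X=9.

Answer: L=0, O=4, P=2, Q=8, V=7, W=1, X=9, Y=6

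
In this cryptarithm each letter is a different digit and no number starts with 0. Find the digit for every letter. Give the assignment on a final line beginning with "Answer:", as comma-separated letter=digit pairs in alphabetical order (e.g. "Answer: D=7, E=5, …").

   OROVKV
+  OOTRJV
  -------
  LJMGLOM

Step 1. [L] adding two 6-digit numbers gives at most 6+1 digits, and here it does — L is that final carry and must be 1, so L=1.
Step 2. [col 1: V + V ≡ M (mod 10)] several values work for V in column 1 (V + V ≡ M (mod 10), carry-in 0); try V=9. So V=9.
Step 3. [col 1: V + V ≡ M (mod 10)] in column 1 we have V+V≡M with carry-in 0; given V=9 and digits 1,9 already taken and all letters distinct, that pins M to 8, so M=8.
Step 4. [col 2: K + J ≡ O (mod 10)] K=4 is one option consistent with column 2 (K + J ≡ O (mod 10), carry-in 1) — take it ⇒ K=4.
Step 5. [col 2: K + J ≡ O (mod 10)] J=0 is one option consistent with column 2 (K + J ≡ O (mod 10), carry-in 1) — take it, so J=0.
Step 6. [col 2: K + J ≡ O (mod 10)] column 2 reads K+J+carry(1)=O with K=4, J=0; with digits 0,1,4,8,9 already taken and all letters distinct, the only value for O is 5. So O=5.
Step 7. [col 3: V + R ≡ L (mod 10)] column 3: given V=9, L=1, carry-in 0, and digits 0,1,4,5,8,9 already taken and all letters distinct, V+R≡L (mod 10) forces R=2 ⇒ R=2.
Step 8. [col 4: O + T ≡ G (mod 10)] from column 4 (O=5, carry-in 1, digits 0,1,2,4,5,8,9 already taken and all letters distinct): T must equal 7 ⇒ T=7.
Step 9. [col 4: O + T ≡ G (mod 10)] column 4: given O=5, T=7, carry-in 1, and digits 0,1,2,4,5,7,8,9 already taken and all letters distinct, O+T≡G (mod 10) forces G=3, so G=3.

Answer: G=3, J=0, K=4, L=1, M=8, O=5, R=2, T=7, V=9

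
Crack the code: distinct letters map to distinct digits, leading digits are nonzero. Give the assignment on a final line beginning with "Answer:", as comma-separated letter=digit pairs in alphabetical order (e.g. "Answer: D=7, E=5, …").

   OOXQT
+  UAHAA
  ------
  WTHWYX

Step 1. [W] adding two 5-digit numbers gives at most 5+1 digits, and here it does — W is that final carry and must be 1. So W=1.
Step 2. [col 1: T + A ≡ X (mod 10)] several values work for T in column 1 (T + A ≡ X (mod 10), carry-in 0); try T=4 ⇒ T=4.
Step 3. [col 1: T + A ≡ X (mod 10)] A=5 is one option consistent with column 1 (T + A ≡ X (mod 10), carry-in 0) — take it, so A=5.
Step 4. [col 1: T + A ≡ X (mod 10)] in column 1 we have T+A≡X with carry-in 0; given T=4, A=5 and digits 1,4,5 already taken and all letters distinct, that pins X to 9 ⇒ X=9.
Step 5. [col 2: Q + A ≡ Y (mod 10)] column 2 (Q + A ≡ Y (mod 10), carry-in 0) doesn't pin Y yet; pick Y=8 and continue, so Y=8.
Step 6. [col 2: Q + A ≡ Y (mod 10)] column 2: given A=5, Y=8, carry-in 0, and digits 1,4,5,8,9 already taken and all letters distinct, Q+A≡Y (mod 10) forces Q=3, so Q=3.
Step 7. [col 3: X + H ≡ W (mod 10)] in column 3 we have X+H≡W with carry-in 0; given X=9, W=1 and digits 1,3,4,5,8,9 already taken and all letters distinct, that pins H to 2 ⇒ H=2.
Step 8. [col 4: O + A ≡ H (mod 10)] in column 4 we have O+A≡H with carry-in 1; given A=5, H=2 and digits 1,2,3,4,5,8,9 already taken and all letters distinct, that pins O to 6, so O=6.
Step 9. [col 5: O + U ≡ T (mod 10)] from column 5 (O=6, T=4, carry-in 1, digits 1,2,3,4,5,6,8,9 already taken and all letters distinct): U must equal 7, so U=7.

Answer: A=5, H=2, O=6, Q=3, T=4, U=7, W=1, X=9, Y=8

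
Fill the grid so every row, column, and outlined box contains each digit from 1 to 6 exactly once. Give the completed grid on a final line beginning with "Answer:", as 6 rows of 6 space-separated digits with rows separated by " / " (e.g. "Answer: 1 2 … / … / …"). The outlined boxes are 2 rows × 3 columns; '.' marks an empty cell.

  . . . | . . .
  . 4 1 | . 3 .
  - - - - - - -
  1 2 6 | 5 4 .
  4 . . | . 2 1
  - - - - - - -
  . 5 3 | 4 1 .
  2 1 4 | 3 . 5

Step 1. [r1c2∈{3,6}] across col 2, 6 lands solely at r1c2. So r1c2=6.
Step 2. [r5c6∈{2,6}] row 5 places 2 nowhere but r5c6 ⇒ r5c6=2.
Step 3. [r2c1∈{5}] r2c1 has the single candidate 5. So r2c1=5.
Step 4. [r2c4∈{2,6}] in row 2, 2 fits only at r2c4, so r2c4=2.
Step 5. [r1c3∈{2}] r1c3 has the single candidate 2, so r1c3=2.
Step 6. [r6c5∈{6}] r6c5 has the single candidate 6 ⇒ r6c5=6.
Step 7. [r4c2∈{3}] r4c2 is down to just 3 ⇒ r4c2=3.
Step 8. [r2c6∈{6}] r2c6 is down to just 6. So r2c6=6.
Step 9. [r3c6∈{3}] r3c6 is down to just 3 ⇒ r3c6=3.
Step 10. [r1c6∈{4}] nothing but 4 survives at r1c6. So r1c6=4.
Step 11. [r5c1∈{6}] only 6 remains possible at r5c1 ⇒ r5c1=6.
Step 12. [r1c5∈{5}] r1c5's peers cover all but 5, so r1c5=5.
Step 13. [r1c4∈{1}] only 1 remains possible at r1c4, so r1c4=1.
Step 14. [r4c4∈{6}] nothing but 6 survives at r4c4, so r4c4=6.
Step 15. [r4c3∈{5}] r4c3 has the single candidate 5 ⇒ r4c3=5.
Step 16. [r1c1∈{3}] only 3 remains possible at r1c1, so r1c1=3.

Answer: 3 6 2 1 5 4 / 5 4 1 2 3 6 / 1 2 6 5 4 3 / 4 3 5 6 2 1 / 6 5 3 4 1 2 / 2 1 4 3 6 5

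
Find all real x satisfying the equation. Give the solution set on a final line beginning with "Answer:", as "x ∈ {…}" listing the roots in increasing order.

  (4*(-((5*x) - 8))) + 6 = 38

Step 1. [(4*(-((5*x) - 8))) + 6 = 38] the outer +6 inverts by subtracting 6, so sub: 4*(-((5*x) - 8)) = 32.
Step 2. [4*(-((5*x) - 8)) = 32] 4 out front; divide by 4 ⇒ div: -((5*x) - 8) = 8.
Step 3. [-((5*x) - 8) = 8] LHS negated; negate both sides, so neg: (5*x) - 8 = -8.
Step 4. [(5*x) - 8 = -8] peel the -8: add 8 from each side. So sub: 5*x = 0.
Step 5. [5*x = 0] 5·(inner) — divide through by 5. So div: x = 0.

Answer: x ∈ {0}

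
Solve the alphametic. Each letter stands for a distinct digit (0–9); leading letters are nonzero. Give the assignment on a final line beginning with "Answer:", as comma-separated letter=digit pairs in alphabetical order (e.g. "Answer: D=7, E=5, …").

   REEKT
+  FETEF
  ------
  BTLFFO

Step 1. [B] adding two 5-digit numbers gives at most 5+1 digits, and here it does — B is that final carry and must be 1 ⇒ B=1.
Step 2. [col 1: T + F ≡ O (mod 10)] several values work for O in column 1 (T + F ≡ O (mod 10), carry-in 0); try O=0. So O=0.
Step 3. [col 1: T + F ≡ O (mod 10)] column 1 (T + F ≡ O (mod 10), carry-in 0) doesn't pin T yet; pick T=3 and continue. So T=3.
Step 4. [col 1: T + F ≡ O (mod 10)] column 1 reads T+F+carry(0)=O with T=3, O=0; with digits 0,1,3 already taken and all letters distinct, the only value for F is 7. So F=7.
Step 5. [col 2: K + E ≡ F (mod 10)] several values work for E in column 2 (K + E ≡ F (mod 10), carry-in 1); try E=4 ⇒ E=4.
Step 6. [col 2: K + E ≡ F (mod 10)] in column 2 we have K+E≡F with carry-in 1; given E=4, F=7 and digits 0,1,3,4,7 already taken and all letters distinct, that pins K to 2 ⇒ K=2.
Step 7. [col 4: E + E ≡ L (mod 10)] column 4: given E=4, carry-in 0, and digits 0,1,2,3,4,7 already taken and all letters distinct, E+E≡L (mod 10) forces L=8. So L=8.
Step 8. [col 5: R + F ≡ T (mod 10)] column 5 reads R+F+carry(0)=T with F=7, T=3; with digits 0,1,2,3,4,7,8 already taken and all letters distinct, the only value for R is 6 ⇒ R=6.

Answer: B=1, E=4, F=7, K=2, L=8, O=0, R=6, T=3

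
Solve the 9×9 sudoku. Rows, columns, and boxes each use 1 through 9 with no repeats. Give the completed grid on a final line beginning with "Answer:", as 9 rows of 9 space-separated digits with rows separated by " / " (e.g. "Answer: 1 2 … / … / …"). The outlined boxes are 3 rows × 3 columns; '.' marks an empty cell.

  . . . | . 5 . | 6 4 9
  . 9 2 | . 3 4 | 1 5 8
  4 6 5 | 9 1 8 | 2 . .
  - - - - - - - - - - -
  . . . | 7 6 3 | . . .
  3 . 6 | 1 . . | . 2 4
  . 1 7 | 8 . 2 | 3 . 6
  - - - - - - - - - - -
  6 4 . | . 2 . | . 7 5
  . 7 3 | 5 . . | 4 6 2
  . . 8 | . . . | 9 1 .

Step 1. [r4c8∈{8,9}] across col 8, 8 lands solely at r4c8 ⇒ r4c8=8.
Step 2. [r6c1∈{5,9}] across row 6, 5 lands solely at r6c1 ⇒ r6c1=5.
Step 3. [r1c1∈{1,7,8}] 8 has one home in col 1: r1c1, so r1c1=8.
Step 4. [r5c5∈{9}] only 9 remains possible at r5c5, so r5c5=9.
Step 5. [r8c1∈{1,9}] col 1 places 1 nowhere but r8c1 ⇒ r8c1=1.
Step 6. [r9c4∈{3,4,6}] r9c4 is the only open cell in col 4 admitting 4. So r9c4=4.
Step 7. [r7c3∈{9}] r7c3 is down to just 9 ⇒ r7c3=9.
Step 8. [r4c2∈{2}] r4c2 is down to just 2 ⇒ r4c2=2.
Step 9. [r9c9∈{3}] r9c9 has the single candidate 3 ⇒ r9c9=3.
Step 10. [r5c6∈{5}] r5c6 is down to just 5, so r5c6=5.
Step 11. [r9c5∈{7}] nothing but 7 survives at r9c5 ⇒ r9c5=7.
Step 12. [r4c9∈{1}] r4c9 is down to just 1, so r4c9=1.
Step 13. [r9c6∈{6}] nothing but 6 survives at r9c6 ⇒ r9c6=6.
Step 14. [r5c2∈{8}] nothing but 8 survives at r5c2 ⇒ r5c2=8.
Step 15. [r4c3∈{4}] nothing but 4 survives at r4c3 ⇒ r4c3=4.
Step 16. [r7c7∈{8}] r7c7's peers cover all but 8. So r7c7=8.
Step 17. [r7c6∈{1}] nothing but 1 survives at r7c6, so r7c6=1.
Step 18. [r4c1∈{9}] r4c1 is down to just 9, so r4c1=9.
Step 19. [r7c4∈{3}] r7c4's peers cover all but 3 ⇒ r7c4=3.
Step 20. [r6c8∈{9}] r6c8 has the single candidate 9, so r6c8=9.
Step 21. [r1c2∈{3}] nothing but 3 survives at r1c2 ⇒ r1c2=3.
Step 22. [r9c1∈{2}] nothing but 2 survives at r9c1. So r9c1=2.
Step 23. [r1c3∈{1}] only 1 remains possible at r1c3. So r1c3=1.
Step 24. [r3c9∈{7}] r3c9 has the single candidate 7. So r3c9=7.
Step 25. [r8c5∈{8}] r8c5 is down to just 8, so r8c5=8.
Step 26. [r5c7∈{7}] nothing but 7 survives at r5c7. So r5c7=7.
Step 27. [r3c8∈{3}] r3c8's peers cover all but 3, so r3c8=3.
Step 28. [r1c6∈{7}] r1c6's peers cover all but 7, so r1c6=7.
Step 29. [r6c5∈{4}] r6c5 is down to just 4, so r6c5=4.
Step 30. [r8c6∈{9}] r8c6 has the single candidate 9. So r8c6=9.
Step 31. [r2c4∈{6}] r2c4 is down to just 6, so r2c4=6.
Step 32. [r9c2∈{5}] only 5 remains possible at r9c2 ⇒ r9c2=5.
Step 33. [r1c4∈{2}] only 2 remains possible at r1c4, so r1c4=2.
Step 34. [r4c7∈{5}] r4c7 has the single candidate 5 ⇒ r4c7=5.
Step 35. [r2c1∈{7}] only 7 remains possible at r2c1, so r2c1=7.

Answer: 8 3 1 2 5 7 6 4 9 / 7 9 2 6 3 4 1 5 8 / 4 6 5 9 1 8 2 3 7 / 9 2 4 7 6 3 5 8 1 / 3 8 6 1 9 5 7 2 4 / 5 1 7 8 4 2 3 9 6 / 6 4 9 3 2 1 8 7 5 / 1 7 3 5 8 9 4 6 2 / 2 5 8 4 7 6 9 1 3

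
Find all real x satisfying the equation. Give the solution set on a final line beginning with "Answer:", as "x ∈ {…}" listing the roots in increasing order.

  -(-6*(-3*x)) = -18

Step 1. [-(-6*(-3*x)) = -18] flip signs both sides. So neg: -6*(-3*x) = 18.
Step 2. [-6*(-3*x) = 18] -6·(inner) — divide through by -6. So div: -3*x = -3.
Step 3. [-3*x = -3] LHS = -3·(…); ÷-3 both sides ⇒ div: x = 1.

Answer: x ∈ {1}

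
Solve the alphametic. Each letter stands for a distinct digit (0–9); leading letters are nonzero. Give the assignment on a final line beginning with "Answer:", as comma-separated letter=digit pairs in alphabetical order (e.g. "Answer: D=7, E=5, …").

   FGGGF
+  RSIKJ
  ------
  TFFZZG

Step 1. [col 1: F + J ≡ G (mod 10)] no forcing yet in column 1 (carry-in 0); J=2 is free and consistent — try it. So J=2.
Step 2. [col 1: F + J ≡ G (mod 10)] no forcing yet in column 1 (carry-in 0); G=8 is free and consistent — try it. So G=8.
Step 3. [T] adding two 5-digit numbers gives at most 5+1 digits, and here it does — T is that final carry and must be 1 ⇒ T=1.
Step 4. [col 1: F + J ≡ G (mod 10)] column 1: given J=2, G=8, carry-in 0, and digits 1,2,8 already taken and all letters distinct, F+J≡G (mod 10) forces F=6 ⇒ F=6.
Step 5. [col 2: G + K ≡ Z (mod 10)] column 2 (G + K ≡ Z (mod 10), carry-in 0) doesn't pin Z yet; pick Z=3 and continue, so Z=3.
Step 6. [col 2: G + K ≡ Z (mod 10)] column 2 reads G+K+carry(0)=Z with G=8, Z=3; with digits 1,2,3,6,8 already taken and all letters distinct, the only value for K is 5 ⇒ K=5.
Step 7. [col 3: G + I ≡ Z (mod 10)] from column 3 (G=8, Z=3, carry-in 1, digits 1,2,3,5,6,8 already taken and all letters distinct): I must equal 4 ⇒ I=4.
Step 8. [col 4: G + S ≡ F (mod 10)] in column 4 we have G+S≡F with carry-in 1; given G=8, F=6 and digits 1,2,3,4,5,6,8 already taken and all letters distinct, that pins S to 7 ⇒ S=7.
Step 9. [col 5: F + R ≡ F (mod 10)] column 5 reads F+R+carry(1)=F with F=6; with digits 1,2,3,4,5,6,7,8 already taken and all letters distinct, the only value for R is 9. So R=9.

Answer: F=6, G=8, I=4, J=2, K=5, R=9, S=7, T=1, Z=3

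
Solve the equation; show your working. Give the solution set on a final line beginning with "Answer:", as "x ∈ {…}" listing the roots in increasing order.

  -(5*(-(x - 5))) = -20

Step 1. [-(5*(-(x - 5))) = -20] leading − — multiply by −1. So neg: 5*(-(x - 5)) = 20.
Step 2. [5*(-(x - 5)) = 20] 5·(inner) — divide through by 5, so div: -(x - 5) = 4.
Step 3. [-(x - 5) = 4] flip signs both sides, so neg: x - 5 = -4.
Step 4. [x - 5 = -4] peel the -5: add 5 from each side ⇒ sub: x = 1.

Answer: x ∈ {1}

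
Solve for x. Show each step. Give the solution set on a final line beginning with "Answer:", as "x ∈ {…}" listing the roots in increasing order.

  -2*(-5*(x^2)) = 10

Step 1. [-2*(-5*(x^2)) = 10] divide by the outer -2. So div: -5*(x^2) = -5.
Step 2. [-5*(x^2) = -5] divide by the outer -5 ⇒ div: x^2 = 1.
Step 3. [x^2 = 1] √ both sides: 1 ≥ 0 gives two branches. So sqrt: x = 1 or -1.

Answer: x ∈ {-1, 1}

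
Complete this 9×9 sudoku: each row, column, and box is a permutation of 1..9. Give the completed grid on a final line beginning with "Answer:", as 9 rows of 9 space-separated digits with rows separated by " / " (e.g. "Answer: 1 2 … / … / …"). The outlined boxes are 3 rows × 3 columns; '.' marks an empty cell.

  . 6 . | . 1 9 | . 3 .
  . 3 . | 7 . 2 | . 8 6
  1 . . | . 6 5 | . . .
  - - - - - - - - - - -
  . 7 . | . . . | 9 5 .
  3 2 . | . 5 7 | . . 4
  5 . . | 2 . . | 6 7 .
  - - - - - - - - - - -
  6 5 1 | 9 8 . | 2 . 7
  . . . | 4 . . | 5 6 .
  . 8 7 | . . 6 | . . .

Step 1. [r9c1∈{2,4,9}] r9c1 is the only open cell in box 7 admitting 4. So r9c1=4.
Step 2. [r5c3∈{6,8,9}] in row 5, 9 fits only at r5c3. So r5c3=9.
Step 3. [r7c6∈{3}] r7c6 is down to just 3, so r7c6=3.
Step 4. [r4c1∈{8}] r4c1 is down to just 8. So r4c1=8.
Step 5. [r6c3∈{4}] nothing but 4 survives at r6c3. So r6c3=4.
Step 6. [r3c8∈{2,4,9}] col 8 places 2 nowhere but r3c8 ⇒ r3c8=2.
Step 7. [r5c8∈{1}] nothing but 1 survives at r5c8 ⇒ r5c8=1.
Step 8. [r8c6∈{1}] r8c6's peers cover all but 1 ⇒ r8c6=1.
Step 9. [r8c2∈{9}] nothing but 9 survives at r8c2. So r8c2=9.
Step 10. [r9c7∈{1,3}] r9c7 is the only open cell in col 7 admitting 3, so r9c7=3.
Step 11. [r1c7∈{4,7}] across row 1, 4 lands solely at r1c7 ⇒ r1c7=4.
Step 12. [r8c1∈{2}] only 2 remains possible at r8c1 ⇒ r8c1=2.
Step 13. [r1c4∈{8}] r1c4's peers cover all but 8. So r1c4=8.
Step 14. [r4c4∈{1,3,6}] 1 has one home in row 4: r4c4 ⇒ r4c4=1.
Step 15. [r2c3∈{5}] r2c3 has the single candidate 5. So r2c3=5.
Step 16. [r6c5∈{3,9}] r6c5 is the only open cell in row 6 admitting 9. So r6c5=9.
Step 17. [r6c9∈{3,8}] row 6 places 3 nowhere but r6c9 ⇒ r6c9=3.
Step 18. [r3c9∈{9}] r3c9's peers cover all but 9. So r3c9=9.
Step 19. [r4c6∈{4}] r4c6 is down to just 4, so r4c6=4.
Step 20. [r4c9∈{2}] only 2 remains possible at r4c9 ⇒ r4c9=2.
Step 21. [r3c7∈{7}] only 7 remains possible at r3c7. So r3c7=7.
Step 22. [r2c5∈{4}] only 4 remains possible at r2c5 ⇒ r2c5=4.
Step 23. [r8c9∈{8}] only 8 remains possible at r8c9, so r8c9=8.
Step 24. [r2c7∈{1}] nothing but 1 survives at r2c7, so r2c7=1.
Step 25. [r3c4∈{3}] r3c4's peers cover all but 3. So r3c4=3.
Step 26. [r7c8∈{4}] r7c8 is down to just 4 ⇒ r7c8=4.
Step 27. [r9c4∈{5}] nothing but 5 survives at r9c4. So r9c4=5.
Step 28. [r9c5∈{2}] r9c5 has the single candidate 2, so r9c5=2.
Step 29. [r9c8∈{9}] r9c8's peers cover all but 9, so r9c8=9.
Step 30. [r1c1∈{7}] r1c1 is down to just 7, so r1c1=7.
Step 31. [r5c7∈{8}] r5c7 has the single candidate 8, so r5c7=8.
Step 32. [r5c4∈{6}] r5c4 is down to just 6, so r5c4=6.
Step 33. [r6c2∈{1}] only 1 remains possible at r6c2 ⇒ r6c2=1.
Step 34. [r8c5∈{7}] r8c5 is down to just 7 ⇒ r8c5=7.
Step 35. [r3c2∈{4}] only 4 remains possible at r3c2. So r3c2=4.
Step 36. [r1c3∈{2}] r1c3 is down to just 2, so r1c3=2.
Step 37. [r2c1∈{9}] r2c1 is down to just 9, so r2c1=9.
Step 38. [r1c9∈{5}] only 5 remains possible at r1c9. So r1c9=5.
Step 39. [r4c5∈{3}] r4c5 is down to just 3, so r4c5=3.
Step 40. [r9c9∈{1}] r9c9's peers cover all but 1, so r9c9=1.
Step 41. [r4c3∈{6}] nothing but 6 survives at r4c3 ⇒ r4c3=6.
Step 42. [r8c3∈{3}] only 3 remains possible at r8c3. So r8c3=3.
Step 43. [r3c3∈{8}] r3c3 is down to just 8 ⇒ r3c3=8.
Step 44. [r6c6∈{8}] r6c6 has the single candidate 8, so r6c6=8.

Answer: 7 6 2 8 1 9 4 3 5 / 9 3 5 7 4 2 1 8 6 / 1 4 8 3 6 5 7 2 9 / 8 7 6 1 3 4 9 5 2 / 3 2 9 6 5 7 8 1 4 / 5 1 4 2 9 8 6 7 3 / 6 5 1 9 8 3 2 4 7 / 2 9 3 4 7 1 5 6 8 / 4 8 7 5 2 6 3 9 1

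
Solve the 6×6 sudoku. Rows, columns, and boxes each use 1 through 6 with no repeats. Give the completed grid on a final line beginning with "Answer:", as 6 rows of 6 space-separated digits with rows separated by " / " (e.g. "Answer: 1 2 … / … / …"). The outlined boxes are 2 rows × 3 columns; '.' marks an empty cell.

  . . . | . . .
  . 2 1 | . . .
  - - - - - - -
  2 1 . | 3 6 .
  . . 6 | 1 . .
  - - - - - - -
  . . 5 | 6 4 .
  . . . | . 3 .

Step 1. [r2c5∈{5}] r2c5's peers cover all but 5. So r2c5=5.
Step 2. [r3c3∈{4}] r3c3's peers cover all but 4. So r3c3=4.
Step 3. [r5c6∈{1,2}] in row 5, 2 fits only at r5c6 ⇒ r5c6=2.
Step 4. [r2c4∈{4}] nothing but 4 survives at r2c4. So r2c4=4.
Step 5. [r1c3∈{3}] r1c3 has the single candidate 3. So r1c3=3.
Step 6. [r2c1∈{6}] r2c1's peers cover all but 6. So r2c1=6.
Step 7. [r6c6∈{1,5}] box 6 places 1 nowhere but r6c6, so r6c6=1.
Step 8. [r5c2∈{3}] only 3 remains possible at r5c2 ⇒ r5c2=3.
Step 9. [r4c2∈{5}] r4c2 has the single candidate 5. So r4c2=5.
Step 10. [r1c2∈{4}] r1c2 is down to just 4. So r1c2=4.
Step 11. [r4c5∈{2}] r4c5 has the single candidate 2. So r4c5=2.
Step 12. [r6c1∈{4}] r6c1 has the single candidate 4 ⇒ r6c1=4.
Step 13. [r6c4∈{5}] only 5 remains possible at r6c4, so r6c4=5.
Step 14. [r5c1∈{1}] r5c1 has the single candidate 1. So r5c1=1.
Step 15. [r6c3∈{2}] r6c3 is down to just 2, so r6c3=2.
Step 16. [r1c4∈{2}] r1c4 has the single candidate 2 ⇒ r1c4=2.
Step 17. [r6c2∈{6}] r6c2's peers cover all but 6 ⇒ r6c2=6.
Step 18. [r1c1∈{5}] r1c1 is down to just 5. So r1c1=5.
Step 19. [r4c6∈{4}] only 4 remains possible at r4c6 ⇒ r4c6=4.
Step 20. [r4c1∈{3}] nothing but 3 survives at r4c1. So r4c1=3.
Step 21. [r3c6∈{5}] r3c6's peers cover all but 5, so r3c6=5.
Step 22. [r1c6∈{6}] r1c6 is down to just 6, so r1c6=6.
Step 23. [r1c5∈{1}] r1c5 is down to just 1 ⇒ r1c5=1.
Step 24. [r2c6∈{3}] nothing but 3 survives at r2c6. So r2c6=3.

Answer: 5 4 3 2 1 6 / 6 2 1 4 5 3 / 2 1 4 3 6 5 / 3 5 6 1 2 4 / 1 3 5 6 4 2 / 4 6 2 5 3 1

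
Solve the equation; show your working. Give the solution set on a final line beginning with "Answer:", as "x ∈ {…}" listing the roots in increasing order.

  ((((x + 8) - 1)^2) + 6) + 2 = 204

Step 1. [((((x + 8) - 1)^2) + 6) + 2 = 204] +2 is outermost — subtract 2 both sides. So sub: (((x + 8) - 1)^2) + 6 = 202.
Step 2. [(((x + 8) - 1)^2) + 6 = 202] peel the +6: subtract 6 from each side ⇒ sub: ((x + 8) - 1)^2 = 196.
Step 3. [((x + 8) - 1)^2 = 196] 196 ≥ 0, LHS is (·)² — take ±√ ⇒ sqrt: (x + 8) - 1 = 14 or -14.
Step 4. [(x + 8) - 1 = 14 or -14] the outer -1 inverts by adding 1. So sub: x + 8 = 15 or -13.
Step 5. [x + 8 = 15 or -13] the outer +8 inverts by subtracting 8. So sub: x = 7 or -21.

Answer: x ∈ {-21, 7}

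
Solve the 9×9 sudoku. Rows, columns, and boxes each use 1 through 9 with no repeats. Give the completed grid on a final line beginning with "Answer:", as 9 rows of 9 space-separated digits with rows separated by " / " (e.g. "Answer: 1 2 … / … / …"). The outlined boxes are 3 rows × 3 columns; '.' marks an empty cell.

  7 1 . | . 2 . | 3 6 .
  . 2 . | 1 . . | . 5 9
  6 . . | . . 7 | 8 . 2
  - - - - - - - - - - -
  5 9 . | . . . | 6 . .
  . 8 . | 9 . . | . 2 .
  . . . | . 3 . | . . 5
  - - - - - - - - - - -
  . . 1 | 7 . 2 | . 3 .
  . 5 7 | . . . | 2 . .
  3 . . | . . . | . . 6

Step 1. [r9c2∈{4}] r9c2 has the single candidate 4, so r9c2=4.
Step 2. [r1c9∈{4}] r1c9's peers cover all but 4, so r1c9=4.
Step 3. [r7c9∈{8}] r7c9 is down to just 8. So r7c9=8.
Step 4. [r8c9∈{1}] nothing but 1 survives at r8c9 ⇒ r8c9=1.
Step 5. [r6c1∈{1,2,4}] r6c1 is the only open cell in col 1 admitting 2. So r6c1=2.
Step 6. [r7c1∈{9}] only 9 remains possible at r7c1. So r7c1=9.
Step 7. [r8c1∈{8}] only 8 remains possible at r8c1, so r8c1=8.
Step 8. [r2c1∈{4}] nothing but 4 survives at r2c1, so r2c1=4.
Step 9. [r2c7∈{7}] r2c7 is down to just 7, so r2c7=7.
Step 10. [r3c2∈{3}] only 3 remains possible at r3c2. So r3c2=3.
Step 11. [r5c1∈{1}] only 1 remains possible at r5c1 ⇒ r5c1=1.
Step 12. [r5c7∈{4}] only 4 remains possible at r5c7, so r5c7=4.
Step 13. [r7c5∈{4,5,6}] row 7 places 4 nowhere but r7c5 ⇒ r7c5=4.
Step 14. [r6c7∈{1,9}] across col 7, 1 lands solely at r6c7, so r6c7=1.
Step 15. [r9c7∈{5,9}] 9 has one home in col 7: r9c7 ⇒ r9c7=9.
Step 16. [r2c3∈{8}] r2c3 is down to just 8, so r2c3=8.
Step 17. [r3c4∈{4,5}] 4 has one home in row 3: r3c4, so r3c4=4.
Step 18. [r2c5∈{6}] nothing but 6 survives at r2c5. So r2c5=6.
Step 19. [r6c8∈{7,8,9}] 9 has one home in row 6: r6c8 ⇒ r6c8=9.
Step 20. [r4c8∈{7,8}] 8 has one home in col 8: r4c8. So r4c8=8.
Step 21. [r9c5∈{1,5,8}] r9c5 is the only open cell in col 5 admitting 8 ⇒ r9c5=8.
Step 22. [r9c6∈{1,5}] in row 9, 1 fits only at r9c6 ⇒ r9c6=1.
Step 23. [r4c6∈{4}] r4c6's peers cover all but 4. So r4c6=4.
Step 24. [r8c4∈{3,6}] 3 has one home in col 4: r8c4. So r8c4=3.
Step 25. [r6c4∈{6,8}] 6 has one home in col 4: r6c4. So r6c4=6.
Step 26. [r4c3∈{3}] r4c3 is down to just 3, so r4c3=3.
Step 27. [r5c6∈{5}] only 5 remains possible at r5c6 ⇒ r5c6=5.
Step 28. [r3c5∈{5,9}] col 5 places 5 nowhere but r3c5. So r3c5=5.
Step 29. [r1c6∈{8,9}] across box 2, 9 lands solely at r1c6 ⇒ r1c6=9.
Step 30. [r5c5∈{7}] nothing but 7 survives at r5c5 ⇒ r5c5=7.
Step 31. [r2c6∈{3}] r2c6 is down to just 3, so r2c6=3.
Step 32. [r1c3∈{5}] r1c3 has the single candidate 5, so r1c3=5.
Step 33. [r4c9∈{7}] r4c9's peers cover all but 7, so r4c9=7.
Step 34. [r4c4∈{2}] r4c4 is down to just 2 ⇒ r4c4=2.
Step 35. [r9c8∈{7}] r9c8 has the single candidate 7, so r9c8=7.
Step 36. [r1c4∈{8}] only 8 remains possible at r1c4 ⇒ r1c4=8.
Step 37. [r9c3∈{2}] r9c3's peers cover all but 2 ⇒ r9c3=2.
Step 38. [r7c2∈{6}] r7c2 is down to just 6. So r7c2=6.
Step 39. [r8c5∈{9}] r8c5 is down to just 9. So r8c5=9.
Step 40. [r4c5∈{1}] nothing but 1 survives at r4c5, so r4c5=1.
Step 41. [r6c6∈{8}] only 8 remains possible at r6c6, so r6c6=8.
Step 42. [r3c3∈{9}] r3c3's peers cover all but 9 ⇒ r3c3=9.
Step 43. [r5c3∈{6}] r5c3's peers cover all but 6. So r5c3=6.
Step 44. [r8c6∈{6}] only 6 remains possible at r8c6. So r8c6=6.
Step 45. [r7c7∈{5}] r7c7's peers cover all but 5, so r7c7=5.
Step 46. [r6c3∈{4}] only 4 remains possible at r6c3 ⇒ r6c3=4.
Step 47. [r6c2∈{7}] nothing but 7 survives at r6c2. So r6c2=7.
Step 48. [r3c8∈{1}] only 1 remains possible at r3c8 ⇒ r3c8=1.
Step 49. [r9c4∈{5}] only 5 remains possible at r9c4. So r9c4=5.
Step 50. [r5c9∈{3}] nothing but 3 survives at r5c9, so r5c9=3.
Step 51. [r8c8∈{4}] r8c8's peers cover all but 4 ⇒ r8c8=4.

Answer: 7 1 5 8 2 9 3 6 4 / 4 2 8 1 6 3 7 5 9 / 6 3 9 4 5 7 8 1 2 / 5 9 3 2 1 4 6 8 7 / 1 8 6 9 7 5 4 2 3 / 2 7 4 6 3 8 1 9 5 / 9 6 1 7 4 2 5 3 8 / 8 5 7 3 9 6 2 4 1 / 3 4 2 5 8 1 9 7 6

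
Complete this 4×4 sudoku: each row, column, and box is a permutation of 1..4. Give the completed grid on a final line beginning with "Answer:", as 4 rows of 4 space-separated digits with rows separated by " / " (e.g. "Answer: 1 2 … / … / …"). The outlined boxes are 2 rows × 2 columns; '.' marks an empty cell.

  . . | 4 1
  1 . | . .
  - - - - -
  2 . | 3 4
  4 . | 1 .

Step 1. [r2c2∈{2,3,4}] 4 has one home in row 2: r2c2 ⇒ r2c2=4.
Step 2. [r1c2∈{2,3}] 2 has one home in row 1: r1c2. So r1c2=2.
Step 3. [r2c4∈{2,3}] r2c4 is the only open cell in row 2 admitting 3. So r2c4=3.
Step 4. [r3c2∈{1}] only 1 remains possible at r3c2, so r3c2=1.
Step 5. [r4c4∈{2}] only 2 remains possible at r4c4 ⇒ r4c4=2.
Step 6. [r4c2∈{3}] r4c2 has the single candidate 3. So r4c2=3.
Step 7. [r2c3∈{2}] r2c3 has the single candidate 2. So r2c3=2.
Step 8. [r1c1∈{3}] nothing but 3 survives at r1c1. So r1c1=3.

Answer: 3 2 4 1 / 1 4 2 3 / 2 1 3 4 / 4 3 1 2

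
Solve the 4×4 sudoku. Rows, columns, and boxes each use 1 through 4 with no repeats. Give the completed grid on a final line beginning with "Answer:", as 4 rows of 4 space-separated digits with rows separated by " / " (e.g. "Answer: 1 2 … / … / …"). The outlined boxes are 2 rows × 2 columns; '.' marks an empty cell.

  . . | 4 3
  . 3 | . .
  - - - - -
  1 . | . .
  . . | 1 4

Step 1. [r2c3∈{2}] r2c3's peers cover all but 2. So r2c3=2.
Step 2. [r4c2∈{2}] r4c2 has the single candidate 2 ⇒ r4c2=2.
Step 3. [r1c1∈{2}] r1c1 is down to just 2. So r1c1=2.
Step 4. [r3c2∈{4}] only 4 remains possible at r3c2. So r3c2=4.
Step 5. [r2c1∈{4}] r2c1's peers cover all but 4 ⇒ r2c1=4.
Step 6. [r4c1∈{3}] nothing but 3 survives at r4c1 ⇒ r4c1=3.
Step 7. [r1c2∈{1}] only 1 remains possible at r1c2, so r1c2=1.
Step 8. [r3c3∈{3}] only 3 remains possible at r3c3. So r3c3=3.
Step 9. [r3c4∈{2}] only 2 remains possible at r3c4, so r3c4=2.
Step 10. [r2c4∈{1}] only 1 remains possible at r2c4 ⇒ r2c4=1.

Answer: 2 1 4 3 / 4 3 2 1 / 1 4 3 2 / 3 2 1 4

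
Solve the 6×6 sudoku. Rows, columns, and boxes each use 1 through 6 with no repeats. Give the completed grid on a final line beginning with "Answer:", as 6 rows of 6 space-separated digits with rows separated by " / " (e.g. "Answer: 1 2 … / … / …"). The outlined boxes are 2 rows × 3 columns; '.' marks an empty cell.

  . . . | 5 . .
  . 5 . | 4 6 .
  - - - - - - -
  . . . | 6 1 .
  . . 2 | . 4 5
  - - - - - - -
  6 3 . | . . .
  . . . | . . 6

Step 1. [r3c2∈{4}] r3c2 is down to just 4. So r3c2=4.
Step 2. [r1c3∈{1,3,4,6}] col 3 places 6 nowhere but r1c3 ⇒ r1c3=6.
Step 3. [r1c1∈{1,2,3,4}] r1c1 is the only open cell in row 1 admitting 4 ⇒ r1c1=4.
Step 4. [r3c6∈{2,3}] in row 3, 2 fits only at r3c6 ⇒ r3c6=2.
Step 5. [r1c5∈{2,3}] box 2 places 2 nowhere but r1c5. So r1c5=2.
Step 6. [r1c2∈{1}] nothing but 1 survives at r1c2. So r1c2=1.
Step 7. [r6c3∈{1,4,5}] in row 6, 4 fits only at r6c3, so r6c3=4.
Step 8. [r5c3∈{1,5}] 1 has one home in col 3: r5c3. So r5c3=1.
Step 9. [r6c1∈{2,5}] 5 has one home in box 5: r6c1 ⇒ r6c1=5.
Step 10. [r3c1∈{3}] r3c1 has the single candidate 3. So r3c1=3.
Step 11. [r6c4∈{1,2,3}] row 6 places 1 nowhere but r6c4, so r6c4=1.
Step 12. [r2c6∈{1,3}] r2c6 is the only open cell in row 2 admitting 1, so r2c6=1.
Step 13. [r6c2∈{2}] r6c2 has the single candidate 2 ⇒ r6c2=2.
Step 14. [r5c6∈{4}] r5c6 is down to just 4. So r5c6=4.
Step 15. [r4c1∈{1}] only 1 remains possible at r4c1 ⇒ r4c1=1.
Step 16. [r5c5∈{5}] nothing but 5 survives at r5c5. So r5c5=5.
Step 17. [r2c3∈{3}] r2c3's peers cover all but 3. So r2c3=3.
Step 18. [r6c5∈{3}] r6c5's peers cover all but 3 ⇒ r6c5=3.
Step 19. [r4c2∈{6}] r4c2's peers cover all but 6. So r4c2=6.
Step 20. [r5c4∈{2}] r5c4 is down to just 2 ⇒ r5c4=2.
Step 21. [r3c3∈{5}] r3c3's peers cover all but 5. So r3c3=5.
Step 22. [r1c6∈{3}] only 3 remains possible at r1c6. So r1c6=3.
Step 23. [r4c4∈{3}] nothing but 3 survives at r4c4 ⇒ r4c4=3.
Step 24. [r2c1∈{2}] nothing but 2 survives at r2c1 ⇒ r2c1=2.

Answer: 4 1 6 5 2 3 / 2 5 3 4 6 1 / 3 4 5 6 1 2 / 1 6 2 3 4 5 / 6 3 1 2 5 4 / 5 2 4 1 3 6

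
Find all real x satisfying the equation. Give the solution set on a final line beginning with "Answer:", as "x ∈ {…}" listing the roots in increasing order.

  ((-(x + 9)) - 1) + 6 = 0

Step 1. [((-(x + 9)) - 1) + 6 = 0] +6 is outermost — subtract 6 both sides, so sub: (-(x + 9)) - 1 = -6.
Step 2. [(-(x + 9)) - 1 = -6] the outer -1 inverts by adding 1. So sub: -(x + 9) = -5.
Step 3. [-(x + 9) = -5] LHS negated; negate both sides ⇒ neg: x + 9 = 5.
Step 4. [x + 9 = 5] +9 is outermost — subtract 9 both sides ⇒ sub: x = -4.

Answer: x ∈ {-4}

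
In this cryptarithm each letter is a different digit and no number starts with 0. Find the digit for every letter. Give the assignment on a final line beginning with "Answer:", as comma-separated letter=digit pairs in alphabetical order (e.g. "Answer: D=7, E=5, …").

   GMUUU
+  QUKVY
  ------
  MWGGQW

Step 1. [col 1: U + Y ≡ W (mod 10)] no forcing yet in column 1 (carry-in 0); U=7 is free and consistent — try it. So U=7.
Step 2. [M] M is the leading digit of a 6-digit sum of two 5-digit numbers; the final carry is exactly 1, so M=1.
Step 3. [col 1: U + Y ≡ W (mod 10)] several values work for Y in column 1 (U + Y ≡ W (mod 10), carry-in 0); try Y=5 ⇒ Y=5.
Step 4. [col 1: U + Y ≡ W (mod 10)] from column 1 (U=7, Y=5, carry-in 0, digits 1,5,7 already taken and all letters distinct): W must equal 2, so W=2.
Step 5. [col 2: U + V ≡ Q (mod 10)] several values work for V in column 2 (U + V ≡ Q (mod 10), carry-in 1); try V=6, so V=6.
Step 6. [col 2: U + V ≡ Q (mod 10)] in column 2 we have U+V≡Q with carry-in 1; given U=7, V=6 and digits 1,2,5,6,7 already taken and all letters distinct, that pins Q to 4. So Q=4.
Step 7. [col 3: U + K ≡ G (mod 10)] column 3 reads U+K+carry(1)=G with U=7; with digits 1,2,4,5,6,7 already taken and all letters distinct, the only value for K is 0, so K=0.
Step 8. [col 3: U + K ≡ G (mod 10)] in column 3 we have U+K≡G with carry-in 1; given U=7, K=0 and digits 0,1,2,4,5,6,7 already taken and all letters distinct, that pins G to 8, so G=8.

Answer: G=8, K=0, M=1, Q=4, U=7, V=6, W=2, Y=5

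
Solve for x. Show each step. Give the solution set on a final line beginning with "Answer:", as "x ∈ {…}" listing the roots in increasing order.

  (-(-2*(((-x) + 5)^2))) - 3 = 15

Step 1. [(-(-2*(((-x) + 5)^2))) - 3 = 15] 3 comes off first (add 3) ⇒ sub: -(-2*(((-x) + 5)^2)) = 18.
Step 2. [-(-2*(((-x) + 5)^2)) = 18] flip signs both sides ⇒ neg: -2*(((-x) + 5)^2) = -18.
Step 3. [-2*(((-x) + 5)^2) = -18] LHS = -2·(…); ÷-2 both sides, so div: ((-x) + 5)^2 = 9.
Step 4. [((-x) + 5)^2 = 9] √ both sides: 9 ≥ 0 gives two branches ⇒ sqrt: (-x) + 5 = 3 or -3.
Step 5. [(-x) + 5 = 3 or -3] +5 is outermost — subtract 5 both sides. So sub: -x = -2 or -8.
Step 6. [-x = -2 or -8] flip signs both sides, so neg: x = 2 or 8.

Answer: x ∈ {2, 8}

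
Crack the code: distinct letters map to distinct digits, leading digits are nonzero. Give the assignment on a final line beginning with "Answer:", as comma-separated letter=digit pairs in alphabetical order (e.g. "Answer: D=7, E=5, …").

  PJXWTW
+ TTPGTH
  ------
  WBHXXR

Step 1. [col 1: W + H ≡ R (mod 10)] several values work for R in column 1 (W + H ≡ R (mod 10), carry-in 0); try R=8 ⇒ R=8.
Step 2. [col 1: W + H ≡ R (mod 10)] H=2 is one option consistent with column 1 (W + H ≡ R (mod 10), carry-in 0) — take it, so H=2.
Step 3. [col 1: W + H ≡ R (mod 10)] from column 1 (H=2, R=8, carry-in 0, digits 2,8 already taken and all letters distinct): W must equal 6, so W=6.
Step 4. [col 2: T + T ≡ X (mod 10)] no forcing yet in column 2 (carry-in 0); X=0 is free and consistent — try it, so X=0.
Step 5. [col 2: T + T ≡ X (mod 10)] column 2: given X=0, carry-in 0, and digits 0,2,6,8 already taken and all letters distinct, T+T≡X (mod 10) forces T=5, so T=5.
Step 6. [col 3: W + G ≡ X (mod 10)] from column 3 (W=6, X=0, carry-in 1, digits 0,2,5,6,8 already taken and all letters distinct): G must equal 3 ⇒ G=3.
Step 7. [col 4: X + P ≡ H (mod 10)] from column 4 (X=0, H=2, carry-in 1, digits 0,2,3,5,6,8 already taken and all letters distinct): P must equal 1, so P=1.
Step 8. [col 5: J + T ≡ B (mod 10)] several values work for B in column 5 (J + T ≡ B (mod 10), carry-in 0); try B=9 ⇒ B=9.
Step 9. [col 5: J + T ≡ B (mod 10)] from column 5 (T=5, B=9, carry-in 0, digits 0,1,2,3,5,6,8,9 already taken and all letters distinct): J must equal 4 ⇒ J=4.

Answer: B=9, G=3, H=2, J=4, P=1, R=8, T=5, W=6, X=0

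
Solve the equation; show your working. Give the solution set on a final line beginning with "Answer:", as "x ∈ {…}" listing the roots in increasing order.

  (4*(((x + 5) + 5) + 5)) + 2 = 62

Step 1. [(4*(((x + 5) + 5) + 5)) + 2 = 62] +2 is outermost — subtract 2 both sides ⇒ sub: 4*(((x + 5) + 5) + 5) = 60.
Step 2. [4*(((x + 5) + 5) + 5) = 60] divide by the outer 4. So div: ((x + 5) + 5) + 5 = 15.
Step 3. [((x + 5) + 5) + 5 = 15] 5 comes off first (subtract 5), so sub: (x + 5) + 5 = 10.
Step 4. [(x + 5) + 5 = 10] the outer +5 inverts by subtracting 5. So sub: x + 5 = 5.
Step 5. [x + 5 = 5] 5 comes off first (subtract 5), so sub: x = 0.

Answer: x ∈ {0}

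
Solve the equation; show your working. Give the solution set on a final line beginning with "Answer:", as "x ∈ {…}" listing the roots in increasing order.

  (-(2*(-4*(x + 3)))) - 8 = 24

Step 1. [(-(2*(-4*(x + 3)))) - 8 = 24] peel the -8: add 8 from each side ⇒ sub: -(2*(-4*(x + 3))) = 32.
Step 2. [-(2*(-4*(x + 3))) = 32] leading − — multiply by −1 ⇒ neg: 2*(-4*(x + 3)) = -32.
Step 3. [2*(-4*(x + 3)) = -32] 2 out front; divide by 2 ⇒ div: -4*(x + 3) = -16.
Step 4. [-4*(x + 3) = -16] leading coefficient -4: divide by -4. So div: x + 3 = 4.
Step 5. [x + 3 = 4] 3 comes off first (subtract 3) ⇒ sub: x = 1.

Answer: x ∈ {1}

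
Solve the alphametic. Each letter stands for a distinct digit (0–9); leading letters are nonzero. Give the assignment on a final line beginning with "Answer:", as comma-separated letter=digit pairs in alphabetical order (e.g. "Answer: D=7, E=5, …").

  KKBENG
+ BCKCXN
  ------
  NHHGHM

Step 1. [col 1: G + N ≡ M (mod 10)] several values work for N in column 1 (G + N ≡ M (mod 10), carry-in 0); try N=6, so N=6.
Step 2. [col 1: G + N ≡ M (mod 10)] no forcing yet in column 1 (carry-in 0); G=3 is free and consistent — try it, so G=3.
Step 3. [col 1: G + N ≡ M (mod 10)] column 1 reads G+N+carry(0)=M with G=3, N=6; with digits 3,6 already taken and all letters distinct, the only value for M is 9, so M=9.
Step 4. [col 2: N + X ≡ H (mod 10)] H=7 is one option consistent with column 2 (N + X ≡ H (mod 10), carry-in 0) — take it. So H=7.
Step 5. [col 2: N + X ≡ H (mod 10)] column 2 reads N+X+carry(0)=H with N=6, H=7; with digits 3,6,7,9 already taken and all letters distinct, the only value for X is 1 ⇒ X=1.
Step 6. [col 3: E + C ≡ G (mod 10)] E=8 is one option consistent with column 3 (E + C ≡ G (mod 10), carry-in 0) — take it. So E=8.
Step 7. [col 3: E + C ≡ G (mod 10)] column 3: given E=8, G=3, carry-in 0, and digits 1,3,6,7,8,9 already taken and all letters distinct, E+C≡G (mod 10) forces C=5 ⇒ C=5.
Step 8. [col 4: B + K ≡ H (mod 10)] several values work for K in column 4 (B + K ≡ H (mod 10), carry-in 1); try K=2. So K=2.
Step 9. [col 4: B + K ≡ H (mod 10)] column 4 reads B+K+carry(1)=H with K=2, H=7; with digits 1,2,3,5,6,7,8,9 already taken and all letters distinct, the only value for B is 4. So B=4.

Answer: B=4, C=5, E=8, G=3, H=7, K=2, M=9, N=6, X=1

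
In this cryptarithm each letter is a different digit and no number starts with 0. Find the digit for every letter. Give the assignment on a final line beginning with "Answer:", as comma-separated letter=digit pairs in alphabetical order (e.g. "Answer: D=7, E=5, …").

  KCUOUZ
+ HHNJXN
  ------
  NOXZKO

Step 1. [col 1: Z + N ≡ O (mod 10)] column 1 (Z + N ≡ O (mod 10), carry-in 0) doesn't pin O yet; pick O=0 and continue. So O=0.
Step 2. [col 1: Z + N ≡ O (mod 10)] several values work for Z in column 1 (Z + N ≡ O (mod 10), carry-in 0); try Z=6, so Z=6.
Step 3. [col 1: Z + N ≡ O (mod 10)] column 1 reads Z+N+carry(0)=O with Z=6, O=0; with digits 0,6 already taken and all letters distinct, the only value for N is 4, so N=4.
Step 4. [col 2: U + X ≡ K (mod 10)] several values work for U in column 2 (U + X ≡ K (mod 10), carry-in 1); try U=3. So U=3.
Step 5. [col 2: U + X ≡ K (mod 10)] several values work for X in column 2 (U + X ≡ K (mod 10), carry-in 1); try X=7, so X=7.
Step 6. [col 2: U + X ≡ K (mod 10)] from column 2 (U=3, X=7, carry-in 1, digits 0,3,4,6,7 already taken and all letters distinct): K must equal 1, so K=1.
Step 7. [col 3: O + J ≡ Z (mod 10)] in column 3 we have O+J≡Z with carry-in 1; given O=0, Z=6 and digits 0,1,3,4,6,7 already taken and all letters distinct, that pins J to 5 ⇒ J=5.
Step 8. [col 5: C + H ≡ O (mod 10)] several values work for C in column 5 (C + H ≡ O (mod 10), carry-in 0); try C=8, so C=8.
Step 9. [col 5: C + H ≡ O (mod 10)] in column 5 we have C+H≡O with carry-in 0; given C=8, O=0 and digits 0,1,3,4,5,6,7,8 already taken and all letters distinct, that pins H to 2. So H=2.

Answer: C=8, H=2, J=5, K=1, N=4, O=0, U=3, X=7, Z=6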